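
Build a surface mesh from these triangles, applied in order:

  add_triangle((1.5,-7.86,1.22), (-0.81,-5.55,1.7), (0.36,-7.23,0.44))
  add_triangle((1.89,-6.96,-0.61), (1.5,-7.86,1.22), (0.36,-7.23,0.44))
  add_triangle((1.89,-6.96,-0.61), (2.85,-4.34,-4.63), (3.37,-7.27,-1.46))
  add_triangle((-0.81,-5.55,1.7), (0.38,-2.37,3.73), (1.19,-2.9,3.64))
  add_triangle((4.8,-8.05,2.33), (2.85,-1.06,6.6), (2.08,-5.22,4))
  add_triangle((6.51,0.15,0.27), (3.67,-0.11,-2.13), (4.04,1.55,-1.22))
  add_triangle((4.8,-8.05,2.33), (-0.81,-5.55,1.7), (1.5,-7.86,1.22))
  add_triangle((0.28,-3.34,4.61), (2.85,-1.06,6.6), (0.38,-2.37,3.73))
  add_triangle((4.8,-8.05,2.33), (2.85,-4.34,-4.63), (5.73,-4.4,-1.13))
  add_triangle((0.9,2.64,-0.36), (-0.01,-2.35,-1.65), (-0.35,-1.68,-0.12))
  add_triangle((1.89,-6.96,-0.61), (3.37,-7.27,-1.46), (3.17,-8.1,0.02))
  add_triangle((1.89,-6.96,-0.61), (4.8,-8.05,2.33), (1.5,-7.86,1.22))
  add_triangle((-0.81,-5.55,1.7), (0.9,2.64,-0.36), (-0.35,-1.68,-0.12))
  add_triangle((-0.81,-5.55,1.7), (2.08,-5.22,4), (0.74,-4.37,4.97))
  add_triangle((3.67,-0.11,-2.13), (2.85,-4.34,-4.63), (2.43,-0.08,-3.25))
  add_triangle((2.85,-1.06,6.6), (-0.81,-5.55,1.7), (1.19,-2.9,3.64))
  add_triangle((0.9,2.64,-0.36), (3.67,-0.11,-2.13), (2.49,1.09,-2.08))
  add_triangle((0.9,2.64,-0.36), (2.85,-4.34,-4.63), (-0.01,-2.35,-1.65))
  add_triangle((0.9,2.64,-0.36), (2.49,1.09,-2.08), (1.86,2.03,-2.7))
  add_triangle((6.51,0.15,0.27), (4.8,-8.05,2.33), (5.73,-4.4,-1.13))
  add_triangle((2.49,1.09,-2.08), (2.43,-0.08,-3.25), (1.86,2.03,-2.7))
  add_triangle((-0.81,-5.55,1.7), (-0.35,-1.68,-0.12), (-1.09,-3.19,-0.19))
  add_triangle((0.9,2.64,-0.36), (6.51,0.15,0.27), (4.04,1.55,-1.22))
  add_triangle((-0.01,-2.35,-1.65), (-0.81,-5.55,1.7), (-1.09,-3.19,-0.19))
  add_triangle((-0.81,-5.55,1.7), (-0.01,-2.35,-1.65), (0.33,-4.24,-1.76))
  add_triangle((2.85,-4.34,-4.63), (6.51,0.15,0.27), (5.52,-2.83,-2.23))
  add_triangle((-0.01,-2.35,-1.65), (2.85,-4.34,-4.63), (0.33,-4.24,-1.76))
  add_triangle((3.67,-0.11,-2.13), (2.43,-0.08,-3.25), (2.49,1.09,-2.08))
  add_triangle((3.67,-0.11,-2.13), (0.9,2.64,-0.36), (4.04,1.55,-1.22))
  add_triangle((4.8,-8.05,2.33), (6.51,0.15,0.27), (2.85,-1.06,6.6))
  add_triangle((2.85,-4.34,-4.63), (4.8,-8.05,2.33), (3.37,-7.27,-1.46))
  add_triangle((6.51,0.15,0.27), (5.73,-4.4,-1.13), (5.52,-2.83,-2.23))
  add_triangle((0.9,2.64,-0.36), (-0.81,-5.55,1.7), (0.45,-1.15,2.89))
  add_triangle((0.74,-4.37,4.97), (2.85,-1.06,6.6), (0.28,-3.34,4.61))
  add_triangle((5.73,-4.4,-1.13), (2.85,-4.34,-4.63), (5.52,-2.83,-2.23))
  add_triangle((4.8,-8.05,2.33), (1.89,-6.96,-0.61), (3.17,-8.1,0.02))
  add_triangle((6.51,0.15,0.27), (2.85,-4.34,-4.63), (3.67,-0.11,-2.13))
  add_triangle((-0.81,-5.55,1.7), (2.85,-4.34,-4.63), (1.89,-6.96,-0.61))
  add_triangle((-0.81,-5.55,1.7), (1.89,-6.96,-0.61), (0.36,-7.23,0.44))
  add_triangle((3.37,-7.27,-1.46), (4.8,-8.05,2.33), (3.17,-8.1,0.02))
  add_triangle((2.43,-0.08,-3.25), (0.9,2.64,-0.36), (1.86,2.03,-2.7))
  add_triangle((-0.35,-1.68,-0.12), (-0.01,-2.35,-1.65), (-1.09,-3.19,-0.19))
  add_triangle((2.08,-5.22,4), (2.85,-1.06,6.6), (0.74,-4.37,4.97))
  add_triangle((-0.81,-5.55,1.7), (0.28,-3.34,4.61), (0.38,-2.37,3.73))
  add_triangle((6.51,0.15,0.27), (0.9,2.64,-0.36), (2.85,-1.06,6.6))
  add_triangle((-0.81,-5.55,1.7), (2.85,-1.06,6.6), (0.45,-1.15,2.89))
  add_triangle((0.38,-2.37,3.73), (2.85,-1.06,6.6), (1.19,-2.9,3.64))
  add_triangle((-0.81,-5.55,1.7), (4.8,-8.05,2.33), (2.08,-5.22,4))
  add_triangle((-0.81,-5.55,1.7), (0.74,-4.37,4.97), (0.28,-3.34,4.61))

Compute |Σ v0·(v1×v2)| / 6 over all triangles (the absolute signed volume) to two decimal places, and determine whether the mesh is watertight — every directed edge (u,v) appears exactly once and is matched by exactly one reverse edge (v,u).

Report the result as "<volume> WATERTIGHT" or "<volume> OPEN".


Per-triangle v0·(v1×v2)/6:
  t1: +2.7907
  t2: +2.7601
  t3: +5.2854
  t4: -2.6352
  t5: +16.1252
  t6: +3.9005
  t7: +6.2310
  t8: +0.1868
  t9: +23.6867
  t10: -0.0716
  t11: +2.1081
  t12: +8.0220
  t13: -0.2586
  t14: +6.4859
  t15: +4.7745
  t16: +1.7164
  t17: +1.1513
  t18: +1.9360
  t19: +1.2661
  t20: +22.5878
  t21: +1.1597
  t22: -0.2534
  t23: +3.3152
  t24: +1.7283
  t25: +1.1378
  t26: +3.4807
  t27: +1.5831
  t28: +1.3133
  t29: +1.6689
  t30: +54.7889
  t31: +8.8739
  t32: +7.7031
  t33: -0.9518
  t34: +2.7003
  t35: +7.8181
  t36: +1.2038
  t37: +9.9070
  t38: +7.1831
  t39: -1.1806
  t40: +4.9280
  t41: -0.9442
  t42: -0.1715
  t43: +8.4662
  t44: -0.2759
  t45: +17.9353
  t46: +3.4669
  t47: -2.3907
  t48: +13.6271
  t49: +1.9934
Σ = +267.8630 → |volume| = 267.86

Directed edges: 147 total; 9 unmatched, e.g. (2.85,-4.34,-4.63)→(2.43,-0.08,-3.25) → open.

267.86 OPEN


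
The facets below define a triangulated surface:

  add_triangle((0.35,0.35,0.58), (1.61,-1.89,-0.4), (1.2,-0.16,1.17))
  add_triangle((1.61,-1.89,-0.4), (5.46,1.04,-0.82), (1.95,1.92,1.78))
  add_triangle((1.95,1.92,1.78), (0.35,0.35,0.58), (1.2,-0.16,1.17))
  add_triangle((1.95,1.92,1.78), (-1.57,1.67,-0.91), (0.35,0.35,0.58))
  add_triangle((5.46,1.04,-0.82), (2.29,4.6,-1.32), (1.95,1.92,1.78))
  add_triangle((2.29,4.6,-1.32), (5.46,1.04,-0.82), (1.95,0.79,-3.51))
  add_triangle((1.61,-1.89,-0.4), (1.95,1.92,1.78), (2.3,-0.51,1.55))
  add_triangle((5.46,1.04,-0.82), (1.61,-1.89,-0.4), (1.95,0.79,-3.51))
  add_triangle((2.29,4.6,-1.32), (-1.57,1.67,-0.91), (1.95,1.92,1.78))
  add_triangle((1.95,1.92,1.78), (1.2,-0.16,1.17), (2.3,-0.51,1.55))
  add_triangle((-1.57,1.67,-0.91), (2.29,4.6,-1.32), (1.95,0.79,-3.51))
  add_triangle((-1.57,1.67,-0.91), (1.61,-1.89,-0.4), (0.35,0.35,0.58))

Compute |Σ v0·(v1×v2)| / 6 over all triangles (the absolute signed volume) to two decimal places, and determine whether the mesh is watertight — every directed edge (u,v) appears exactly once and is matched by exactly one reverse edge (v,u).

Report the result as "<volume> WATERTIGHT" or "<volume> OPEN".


43.43 OPEN

Per-triangle v0·(v1×v2)/6:
  t1: -0.0763
  t2: +3.9206
  t3: +0.1137
  t4: +0.2714
  t5: +9.2297
  t6: +11.8182
  t7: +1.0653
  t8: +6.4912
  t9: +3.9631
  t10: +0.3069
  t11: +6.5589
  t12: -0.2345
Σ = +43.4282 → |volume| = 43.43

Directed edges: 36 total; 6 unmatched, e.g. (1.61,-1.89,-0.4)→(1.2,-0.16,1.17) → open.


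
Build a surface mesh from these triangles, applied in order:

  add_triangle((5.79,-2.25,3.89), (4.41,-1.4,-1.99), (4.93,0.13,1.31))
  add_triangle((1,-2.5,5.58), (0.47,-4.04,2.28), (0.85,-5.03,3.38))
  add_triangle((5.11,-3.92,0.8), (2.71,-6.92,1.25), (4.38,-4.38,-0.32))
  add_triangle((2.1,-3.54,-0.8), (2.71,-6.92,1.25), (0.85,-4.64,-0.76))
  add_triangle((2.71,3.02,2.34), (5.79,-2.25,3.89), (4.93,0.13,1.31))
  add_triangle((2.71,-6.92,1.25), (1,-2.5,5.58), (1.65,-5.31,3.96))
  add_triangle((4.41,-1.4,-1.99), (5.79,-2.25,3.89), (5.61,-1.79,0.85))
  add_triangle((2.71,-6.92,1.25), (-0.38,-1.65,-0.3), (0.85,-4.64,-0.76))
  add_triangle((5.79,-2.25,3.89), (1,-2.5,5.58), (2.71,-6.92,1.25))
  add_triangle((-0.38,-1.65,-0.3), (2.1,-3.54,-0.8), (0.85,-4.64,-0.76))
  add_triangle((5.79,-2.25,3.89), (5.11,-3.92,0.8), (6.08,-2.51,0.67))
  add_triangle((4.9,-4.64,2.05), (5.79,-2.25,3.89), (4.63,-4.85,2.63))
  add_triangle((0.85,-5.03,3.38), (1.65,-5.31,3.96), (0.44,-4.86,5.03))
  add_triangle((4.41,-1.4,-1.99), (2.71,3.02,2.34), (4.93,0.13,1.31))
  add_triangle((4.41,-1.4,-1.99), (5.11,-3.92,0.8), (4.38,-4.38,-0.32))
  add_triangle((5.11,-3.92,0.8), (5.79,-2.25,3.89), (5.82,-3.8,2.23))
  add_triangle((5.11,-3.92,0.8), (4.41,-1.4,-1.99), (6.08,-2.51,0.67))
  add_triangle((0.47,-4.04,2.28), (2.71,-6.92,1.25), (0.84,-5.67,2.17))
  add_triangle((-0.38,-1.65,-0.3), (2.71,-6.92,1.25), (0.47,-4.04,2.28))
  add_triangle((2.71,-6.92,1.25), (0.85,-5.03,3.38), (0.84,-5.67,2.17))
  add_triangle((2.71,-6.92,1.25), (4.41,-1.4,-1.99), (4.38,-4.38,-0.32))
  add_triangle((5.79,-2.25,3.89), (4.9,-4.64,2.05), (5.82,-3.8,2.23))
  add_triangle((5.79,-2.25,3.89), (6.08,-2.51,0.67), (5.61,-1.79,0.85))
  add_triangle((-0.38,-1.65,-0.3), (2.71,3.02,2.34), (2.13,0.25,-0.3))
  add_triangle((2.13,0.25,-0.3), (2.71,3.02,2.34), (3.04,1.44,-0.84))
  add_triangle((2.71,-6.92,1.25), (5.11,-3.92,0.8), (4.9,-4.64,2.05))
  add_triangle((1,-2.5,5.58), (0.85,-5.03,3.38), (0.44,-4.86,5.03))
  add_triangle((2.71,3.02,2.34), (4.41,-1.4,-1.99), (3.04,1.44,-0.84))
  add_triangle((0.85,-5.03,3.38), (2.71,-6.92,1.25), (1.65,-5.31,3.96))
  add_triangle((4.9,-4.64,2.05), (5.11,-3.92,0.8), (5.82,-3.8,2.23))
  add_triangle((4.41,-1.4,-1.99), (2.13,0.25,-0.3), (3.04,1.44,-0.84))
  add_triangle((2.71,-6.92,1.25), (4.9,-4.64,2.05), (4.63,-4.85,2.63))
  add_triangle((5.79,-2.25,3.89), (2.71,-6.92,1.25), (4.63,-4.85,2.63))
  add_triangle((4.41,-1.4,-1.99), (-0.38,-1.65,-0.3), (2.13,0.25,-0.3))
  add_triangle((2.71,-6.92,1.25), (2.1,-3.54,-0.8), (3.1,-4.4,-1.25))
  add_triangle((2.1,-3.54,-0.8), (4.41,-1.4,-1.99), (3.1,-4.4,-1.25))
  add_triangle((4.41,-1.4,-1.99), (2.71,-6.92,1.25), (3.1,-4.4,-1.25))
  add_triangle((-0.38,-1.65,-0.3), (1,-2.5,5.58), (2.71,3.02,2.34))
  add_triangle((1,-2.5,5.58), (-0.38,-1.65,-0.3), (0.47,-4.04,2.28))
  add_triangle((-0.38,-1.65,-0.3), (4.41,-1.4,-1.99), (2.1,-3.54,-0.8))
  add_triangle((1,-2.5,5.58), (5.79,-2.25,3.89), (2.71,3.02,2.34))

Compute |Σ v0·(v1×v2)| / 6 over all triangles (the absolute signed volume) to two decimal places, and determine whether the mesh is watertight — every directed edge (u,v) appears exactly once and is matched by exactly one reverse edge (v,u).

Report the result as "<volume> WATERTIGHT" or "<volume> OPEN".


Per-triangle v0·(v1×v2)/6:
  t1: +9.1717
  t2: +0.4850
  t3: +4.8639
  t4: +2.9210
  t5: +8.8950
  t6: +2.6129
  t7: -0.9805
  t8: +1.2244
  t9: +28.9506
  t10: +0.1496
  t11: +5.9997
  t12: +2.3876
  t13: +1.2385
  t14: +5.6420
  t15: +4.0270
  t16: +0.7728
  t17: +4.4414
  t18: -0.9985
  t19: +2.6018
  t20: +2.4550
  t21: +1.9440
  t22: +2.5919
  t23: +1.7003
  t24: -1.2120
  t25: -1.4416
  t26: +4.6697
  t27: -2.1008
  t28: +4.7815
  t29: +2.6515
  t30: +1.7159
  t31: -0.8067
  t32: +2.4197
  t33: +1.0411
  t34: -0.5395
  t35: +0.6028
  t36: -0.0562
  t37: +5.5455
  t38: -2.5670
  t39: +1.0177
  t40: +1.1878
  t41: +20.3498
Σ = +130.3561 → |volume| = 130.36

Directed edges: 123 total; 9 unmatched, e.g. (0.47,-4.04,2.28)→(0.85,-5.03,3.38) → open.

130.36 OPEN


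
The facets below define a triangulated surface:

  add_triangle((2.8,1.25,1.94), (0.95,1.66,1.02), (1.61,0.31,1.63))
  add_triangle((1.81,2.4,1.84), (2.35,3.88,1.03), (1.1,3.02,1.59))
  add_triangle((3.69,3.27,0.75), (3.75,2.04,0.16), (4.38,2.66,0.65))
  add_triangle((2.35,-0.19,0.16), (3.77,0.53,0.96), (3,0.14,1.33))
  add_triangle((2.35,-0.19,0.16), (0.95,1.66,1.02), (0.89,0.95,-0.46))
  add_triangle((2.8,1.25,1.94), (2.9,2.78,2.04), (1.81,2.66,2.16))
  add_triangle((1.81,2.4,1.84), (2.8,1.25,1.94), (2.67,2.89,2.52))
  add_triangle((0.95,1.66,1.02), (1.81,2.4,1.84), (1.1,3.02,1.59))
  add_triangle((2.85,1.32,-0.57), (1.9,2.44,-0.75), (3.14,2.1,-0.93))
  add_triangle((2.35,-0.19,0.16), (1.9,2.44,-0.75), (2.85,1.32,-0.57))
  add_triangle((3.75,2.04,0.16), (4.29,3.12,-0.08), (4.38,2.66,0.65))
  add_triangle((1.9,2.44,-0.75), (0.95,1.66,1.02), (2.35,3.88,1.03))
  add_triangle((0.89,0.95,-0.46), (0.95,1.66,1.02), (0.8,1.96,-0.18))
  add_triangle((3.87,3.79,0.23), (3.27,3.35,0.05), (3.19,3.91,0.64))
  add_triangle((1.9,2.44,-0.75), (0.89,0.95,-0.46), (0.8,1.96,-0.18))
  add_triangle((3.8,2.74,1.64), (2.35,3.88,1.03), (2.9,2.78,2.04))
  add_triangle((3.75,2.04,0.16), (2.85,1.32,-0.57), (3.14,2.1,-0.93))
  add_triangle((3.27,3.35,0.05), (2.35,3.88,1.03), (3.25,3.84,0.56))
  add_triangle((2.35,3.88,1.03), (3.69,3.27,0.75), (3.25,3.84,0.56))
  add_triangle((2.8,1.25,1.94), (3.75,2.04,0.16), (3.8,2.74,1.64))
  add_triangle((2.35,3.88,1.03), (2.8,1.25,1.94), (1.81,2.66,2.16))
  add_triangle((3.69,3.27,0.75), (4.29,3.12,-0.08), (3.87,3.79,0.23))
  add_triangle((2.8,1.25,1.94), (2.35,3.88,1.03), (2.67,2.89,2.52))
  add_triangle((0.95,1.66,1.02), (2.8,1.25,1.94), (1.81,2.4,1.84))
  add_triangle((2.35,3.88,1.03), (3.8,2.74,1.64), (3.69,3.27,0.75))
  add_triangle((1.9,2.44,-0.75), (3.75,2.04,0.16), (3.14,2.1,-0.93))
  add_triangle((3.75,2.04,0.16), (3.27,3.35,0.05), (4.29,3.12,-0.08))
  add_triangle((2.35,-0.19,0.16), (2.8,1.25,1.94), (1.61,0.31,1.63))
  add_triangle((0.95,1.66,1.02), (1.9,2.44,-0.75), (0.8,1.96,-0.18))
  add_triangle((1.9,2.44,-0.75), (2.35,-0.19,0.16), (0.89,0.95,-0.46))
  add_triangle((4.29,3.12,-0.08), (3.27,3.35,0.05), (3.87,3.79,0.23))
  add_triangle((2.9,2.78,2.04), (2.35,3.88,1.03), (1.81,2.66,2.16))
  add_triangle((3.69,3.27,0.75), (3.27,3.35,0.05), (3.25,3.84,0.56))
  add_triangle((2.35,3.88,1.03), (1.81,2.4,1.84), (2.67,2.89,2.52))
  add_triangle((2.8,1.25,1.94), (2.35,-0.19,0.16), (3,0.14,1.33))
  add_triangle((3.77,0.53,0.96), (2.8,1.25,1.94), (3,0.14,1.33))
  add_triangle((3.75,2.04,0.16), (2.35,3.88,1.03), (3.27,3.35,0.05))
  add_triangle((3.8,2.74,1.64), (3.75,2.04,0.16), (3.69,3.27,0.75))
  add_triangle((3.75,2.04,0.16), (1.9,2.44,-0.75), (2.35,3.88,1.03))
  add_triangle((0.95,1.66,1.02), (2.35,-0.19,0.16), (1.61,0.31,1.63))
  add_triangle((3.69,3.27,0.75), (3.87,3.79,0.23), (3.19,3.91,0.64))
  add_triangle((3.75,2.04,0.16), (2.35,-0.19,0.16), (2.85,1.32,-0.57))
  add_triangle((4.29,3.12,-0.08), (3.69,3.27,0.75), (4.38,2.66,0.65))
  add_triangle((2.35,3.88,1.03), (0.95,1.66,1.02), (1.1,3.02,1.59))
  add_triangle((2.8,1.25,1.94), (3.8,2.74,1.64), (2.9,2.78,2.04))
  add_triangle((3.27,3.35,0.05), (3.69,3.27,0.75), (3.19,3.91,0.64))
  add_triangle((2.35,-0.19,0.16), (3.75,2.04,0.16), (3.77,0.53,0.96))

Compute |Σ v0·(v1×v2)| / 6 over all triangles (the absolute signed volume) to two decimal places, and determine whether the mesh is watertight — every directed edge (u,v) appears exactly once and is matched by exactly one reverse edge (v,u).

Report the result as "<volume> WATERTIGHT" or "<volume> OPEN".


11.89 OPEN

Per-triangle v0·(v1×v2)/6:
  t1: +0.3657
  t2: +0.7488
  t3: -0.2628
  t4: +0.2627
  t5: -0.7365
  t6: +0.6014
  t7: -0.0335
  t8: -0.0314
  t9: -0.1103
  t10: -0.2421
  t11: +0.2732
  t12: -0.1081
  t13: -0.2255
  t14: +0.1161
  t15: +0.0238
  t16: +1.0844
  t17: +0.3226
  t18: +0.1330
  t19: +0.4373
  t20: +1.0179
  t21: -1.7138
  t22: +0.4444
  t23: +1.3593
  t24: -0.0692
  t25: +1.1723
  t26: +0.7317
  t27: -0.2143
  t28: +0.5776
  t29: +0.3931
  t30: +0.1769
  t31: +0.1326
  t32: +0.9760
  t33: +0.3349
  t34: +0.3114
  t35: -0.3888
  t36: +0.5218
  t37: -1.0585
  t38: +0.9171
  t39: +2.1685
  t40: -0.8695
  t41: +0.3689
  t42: +0.6433
  t43: +0.6144
  t44: -0.2449
  t45: +0.7032
  t46: -0.4071
  t47: +0.6766
Σ = +11.8942 → |volume| = 11.89

Directed edges: 141 total; 3 unmatched, e.g. (2.8,1.25,1.94)→(3.75,2.04,0.16) → open.


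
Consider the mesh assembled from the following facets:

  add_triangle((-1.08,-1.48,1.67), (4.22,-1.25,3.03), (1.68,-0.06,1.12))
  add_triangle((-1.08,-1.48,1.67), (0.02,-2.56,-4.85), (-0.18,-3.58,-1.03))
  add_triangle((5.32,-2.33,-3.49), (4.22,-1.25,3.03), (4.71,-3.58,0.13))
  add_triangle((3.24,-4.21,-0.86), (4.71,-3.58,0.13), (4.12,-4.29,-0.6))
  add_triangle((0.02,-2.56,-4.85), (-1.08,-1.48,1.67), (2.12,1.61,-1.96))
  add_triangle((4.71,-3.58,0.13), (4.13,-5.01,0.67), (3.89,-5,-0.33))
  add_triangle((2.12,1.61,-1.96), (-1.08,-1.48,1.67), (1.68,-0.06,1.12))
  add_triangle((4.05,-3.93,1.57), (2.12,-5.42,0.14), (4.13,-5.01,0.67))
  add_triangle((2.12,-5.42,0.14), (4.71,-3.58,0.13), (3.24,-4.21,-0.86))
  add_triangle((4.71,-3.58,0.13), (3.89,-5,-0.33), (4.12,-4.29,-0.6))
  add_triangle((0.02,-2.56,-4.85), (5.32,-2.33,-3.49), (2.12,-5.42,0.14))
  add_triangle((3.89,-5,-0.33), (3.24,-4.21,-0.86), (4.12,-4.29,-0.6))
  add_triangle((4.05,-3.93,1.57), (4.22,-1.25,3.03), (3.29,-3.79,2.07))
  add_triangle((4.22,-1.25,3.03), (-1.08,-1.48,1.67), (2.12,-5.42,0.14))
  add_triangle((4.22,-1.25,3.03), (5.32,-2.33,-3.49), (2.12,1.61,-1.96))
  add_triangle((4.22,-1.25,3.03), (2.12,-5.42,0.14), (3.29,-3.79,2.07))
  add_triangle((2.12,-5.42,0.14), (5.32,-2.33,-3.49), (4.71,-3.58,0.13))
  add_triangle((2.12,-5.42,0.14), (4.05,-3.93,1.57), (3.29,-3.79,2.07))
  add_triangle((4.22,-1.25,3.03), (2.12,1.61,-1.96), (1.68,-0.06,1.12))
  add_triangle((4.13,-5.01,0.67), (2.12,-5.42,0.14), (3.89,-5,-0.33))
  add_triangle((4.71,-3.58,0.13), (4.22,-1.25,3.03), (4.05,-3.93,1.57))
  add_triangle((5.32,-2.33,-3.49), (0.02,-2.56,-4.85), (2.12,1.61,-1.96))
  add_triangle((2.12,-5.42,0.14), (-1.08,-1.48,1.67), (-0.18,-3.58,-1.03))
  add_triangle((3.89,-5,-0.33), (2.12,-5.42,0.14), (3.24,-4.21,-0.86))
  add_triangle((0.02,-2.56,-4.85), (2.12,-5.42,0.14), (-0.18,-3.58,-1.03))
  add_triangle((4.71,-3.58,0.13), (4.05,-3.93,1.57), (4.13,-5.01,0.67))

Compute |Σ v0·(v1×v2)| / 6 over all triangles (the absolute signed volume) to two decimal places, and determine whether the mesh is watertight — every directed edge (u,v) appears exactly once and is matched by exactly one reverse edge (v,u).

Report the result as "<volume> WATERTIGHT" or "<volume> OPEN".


102.87 WATERTIGHT

Per-triangle v0·(v1×v2)/6:
  t1: +0.6435
  t2: +2.2821
  t3: +9.5080
  t4: -0.1156
  t5: -1.7374
  t6: +1.5341
  t7: -0.3063
  t8: +1.6520
  t9: -2.9503
  t10: +0.7470
  t11: +22.7254
  t12: +0.3889
  t13: +2.0882
  t14: +9.9919
  t15: +13.3529
  t16: -1.7520
  t17: +10.7637
  t18: +2.0787
  t19: +0.9360
  t20: +1.8448
  t21: +4.1887
  t22: +12.1745
  t23: +4.0115
  t24: +1.0318
  t25: +6.0229
  t26: +1.7698
Σ = +102.8750 → |volume| = 102.87

Directed edges: 78 total, each appears once with its reverse present → watertight.


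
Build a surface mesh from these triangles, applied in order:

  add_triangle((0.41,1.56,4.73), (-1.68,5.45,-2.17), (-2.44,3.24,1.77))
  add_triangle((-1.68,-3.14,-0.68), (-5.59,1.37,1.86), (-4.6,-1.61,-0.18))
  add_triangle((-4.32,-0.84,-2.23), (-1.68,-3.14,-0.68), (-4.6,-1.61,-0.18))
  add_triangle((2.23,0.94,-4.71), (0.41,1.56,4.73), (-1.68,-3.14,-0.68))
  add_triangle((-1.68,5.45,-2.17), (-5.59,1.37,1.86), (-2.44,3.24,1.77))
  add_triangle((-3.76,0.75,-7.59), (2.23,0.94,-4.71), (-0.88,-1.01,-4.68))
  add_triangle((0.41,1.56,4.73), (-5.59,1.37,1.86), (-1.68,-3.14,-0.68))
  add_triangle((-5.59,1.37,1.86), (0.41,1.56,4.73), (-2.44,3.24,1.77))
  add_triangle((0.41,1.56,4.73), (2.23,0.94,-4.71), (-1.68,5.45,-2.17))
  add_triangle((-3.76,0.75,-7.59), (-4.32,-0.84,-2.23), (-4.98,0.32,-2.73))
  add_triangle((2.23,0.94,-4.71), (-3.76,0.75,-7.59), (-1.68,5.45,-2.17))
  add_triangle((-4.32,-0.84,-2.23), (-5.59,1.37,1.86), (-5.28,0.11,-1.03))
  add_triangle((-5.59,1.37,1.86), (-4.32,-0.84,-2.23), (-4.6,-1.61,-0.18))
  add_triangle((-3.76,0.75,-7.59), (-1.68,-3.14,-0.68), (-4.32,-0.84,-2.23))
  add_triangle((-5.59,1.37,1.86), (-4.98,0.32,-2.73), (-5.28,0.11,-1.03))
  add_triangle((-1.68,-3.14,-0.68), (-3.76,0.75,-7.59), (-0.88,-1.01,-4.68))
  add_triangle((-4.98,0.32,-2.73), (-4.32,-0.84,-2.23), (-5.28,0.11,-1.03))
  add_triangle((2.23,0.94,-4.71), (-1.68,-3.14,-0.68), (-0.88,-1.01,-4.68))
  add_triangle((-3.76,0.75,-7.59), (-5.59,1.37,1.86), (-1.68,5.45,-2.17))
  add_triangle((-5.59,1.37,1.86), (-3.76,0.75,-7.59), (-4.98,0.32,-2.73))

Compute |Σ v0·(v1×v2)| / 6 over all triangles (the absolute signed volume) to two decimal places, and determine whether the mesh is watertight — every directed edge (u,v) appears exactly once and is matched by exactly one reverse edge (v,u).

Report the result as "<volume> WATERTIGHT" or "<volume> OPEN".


Per-triangle v0·(v1×v2)/6:
  t1: +9.4816
  t2: +2.5006
  t3: +4.3488
  t4: +2.8778
  t5: +11.2147
  t6: +9.3633
  t7: +14.1864
  t8: +10.4963
  t9: +15.7561
  t10: +5.0702
  t11: +30.5858
  t12: +0.8843
  t13: +6.3271
  t14: +11.2431
  t15: +2.5013
  t16: +8.3376
  t17: +1.7032
  t18: +4.9056
  t19: +41.9360
  t20: +6.7164
Σ = +200.4363 → |volume| = 200.44

Directed edges: 60 total, each appears once with its reverse present → watertight.

200.44 WATERTIGHT


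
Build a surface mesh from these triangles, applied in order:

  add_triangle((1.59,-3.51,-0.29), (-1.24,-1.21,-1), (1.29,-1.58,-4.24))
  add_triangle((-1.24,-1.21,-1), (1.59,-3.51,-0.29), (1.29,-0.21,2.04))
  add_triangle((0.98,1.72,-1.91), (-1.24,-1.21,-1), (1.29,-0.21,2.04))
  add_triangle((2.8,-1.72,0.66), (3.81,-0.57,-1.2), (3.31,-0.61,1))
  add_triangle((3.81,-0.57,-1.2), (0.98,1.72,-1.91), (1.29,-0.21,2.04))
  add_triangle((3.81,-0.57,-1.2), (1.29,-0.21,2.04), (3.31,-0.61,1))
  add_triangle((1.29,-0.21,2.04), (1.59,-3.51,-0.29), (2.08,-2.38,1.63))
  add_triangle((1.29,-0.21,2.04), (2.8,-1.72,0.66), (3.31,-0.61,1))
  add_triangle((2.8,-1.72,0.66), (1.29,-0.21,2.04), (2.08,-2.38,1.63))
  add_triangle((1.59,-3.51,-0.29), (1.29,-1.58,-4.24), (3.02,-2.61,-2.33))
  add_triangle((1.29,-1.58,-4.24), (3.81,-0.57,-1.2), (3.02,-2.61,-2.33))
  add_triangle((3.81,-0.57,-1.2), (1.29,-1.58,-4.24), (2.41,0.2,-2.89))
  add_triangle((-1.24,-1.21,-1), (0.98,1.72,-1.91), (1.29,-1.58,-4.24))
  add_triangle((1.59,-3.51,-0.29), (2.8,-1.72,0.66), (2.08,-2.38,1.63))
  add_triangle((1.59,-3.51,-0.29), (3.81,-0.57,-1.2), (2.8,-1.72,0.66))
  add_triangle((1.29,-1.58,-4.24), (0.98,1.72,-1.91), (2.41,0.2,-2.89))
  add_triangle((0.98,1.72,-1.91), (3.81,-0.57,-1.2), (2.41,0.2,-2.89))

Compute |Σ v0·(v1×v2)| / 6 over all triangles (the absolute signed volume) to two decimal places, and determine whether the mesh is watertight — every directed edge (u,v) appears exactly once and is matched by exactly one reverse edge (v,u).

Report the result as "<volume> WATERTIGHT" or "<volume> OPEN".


Per-triangle v0·(v1×v2)/6:
  t1: +4.6011
  t2: +1.5230
  t3: -0.6619
  t4: +1.5751
  t5: +2.8823
  t6: +0.1563
  t7: -0.0710
  t8: +1.0933
  t9: +1.2027
  t10: +3.7076
  t11: +4.0395
  t12: +3.2414
  t13: +2.4176
  t14: +1.6893
  t15: +3.0296
  t16: +2.2705
  t17: +1.9558
Σ = +34.6522 → |volume| = 34.65

Directed edges: 51 total; 3 unmatched, e.g. (3.02,-2.61,-2.33)→(1.59,-3.51,-0.29) → open.

34.65 OPEN


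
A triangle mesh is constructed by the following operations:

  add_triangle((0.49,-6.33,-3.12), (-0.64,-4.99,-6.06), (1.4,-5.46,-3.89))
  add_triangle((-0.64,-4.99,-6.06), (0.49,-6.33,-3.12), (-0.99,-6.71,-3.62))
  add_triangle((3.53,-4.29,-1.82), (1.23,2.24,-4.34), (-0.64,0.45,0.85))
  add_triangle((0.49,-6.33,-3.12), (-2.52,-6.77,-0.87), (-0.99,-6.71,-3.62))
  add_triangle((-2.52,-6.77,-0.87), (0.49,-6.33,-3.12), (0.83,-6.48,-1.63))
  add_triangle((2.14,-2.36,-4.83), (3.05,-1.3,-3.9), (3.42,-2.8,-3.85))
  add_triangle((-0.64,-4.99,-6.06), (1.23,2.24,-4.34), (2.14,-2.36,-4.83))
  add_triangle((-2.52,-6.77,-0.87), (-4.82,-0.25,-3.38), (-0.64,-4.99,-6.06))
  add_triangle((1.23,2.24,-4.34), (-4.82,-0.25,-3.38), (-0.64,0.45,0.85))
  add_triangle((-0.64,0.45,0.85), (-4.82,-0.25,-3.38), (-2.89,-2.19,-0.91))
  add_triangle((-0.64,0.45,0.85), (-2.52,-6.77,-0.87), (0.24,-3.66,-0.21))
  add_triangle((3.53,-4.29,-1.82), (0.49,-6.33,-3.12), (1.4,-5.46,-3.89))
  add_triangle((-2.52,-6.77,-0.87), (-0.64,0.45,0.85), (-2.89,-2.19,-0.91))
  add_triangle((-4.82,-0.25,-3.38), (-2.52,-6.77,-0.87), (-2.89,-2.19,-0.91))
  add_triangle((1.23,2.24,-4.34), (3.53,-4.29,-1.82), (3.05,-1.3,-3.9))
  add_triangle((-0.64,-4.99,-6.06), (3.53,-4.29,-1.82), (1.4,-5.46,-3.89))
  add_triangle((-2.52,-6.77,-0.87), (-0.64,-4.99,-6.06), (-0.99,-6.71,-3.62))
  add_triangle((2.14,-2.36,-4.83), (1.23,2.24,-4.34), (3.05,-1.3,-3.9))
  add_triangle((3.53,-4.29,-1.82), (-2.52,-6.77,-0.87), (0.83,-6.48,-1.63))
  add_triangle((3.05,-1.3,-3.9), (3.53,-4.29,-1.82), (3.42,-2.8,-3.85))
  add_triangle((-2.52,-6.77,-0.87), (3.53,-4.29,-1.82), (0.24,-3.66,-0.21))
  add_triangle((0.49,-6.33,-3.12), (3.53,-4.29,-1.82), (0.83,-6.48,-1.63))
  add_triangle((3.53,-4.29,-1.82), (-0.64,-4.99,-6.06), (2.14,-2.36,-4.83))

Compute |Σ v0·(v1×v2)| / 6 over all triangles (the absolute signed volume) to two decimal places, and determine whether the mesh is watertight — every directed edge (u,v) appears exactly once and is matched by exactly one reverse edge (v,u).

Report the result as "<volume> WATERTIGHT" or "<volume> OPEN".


Per-triangle v0·(v1×v2)/6:
  t1: +5.0104
  t2: +5.3949
  t3: +0.4280
  t4: +4.9326
  t5: +5.8772
  t6: +1.8135
  t7: +12.8033
  t8: +33.5001
  t9: +4.2900
  t10: +2.5620
  t11: +1.6695
  t12: +4.3482
  t13: +2.4272
  t14: +4.4851
  t15: -0.1329
  t16: +3.3793
  t17: +5.4299
  t18: +4.9785
  t19: -0.0290
  t20: +1.0974
  t21: +3.7998
  t22: +5.1744
  t23: +13.5510
Σ = +126.7905 → |volume| = 126.79

Directed edges: 69 total; 9 unmatched, e.g. (-0.64,0.45,0.85)→(3.53,-4.29,-1.82) → open.

126.79 OPEN


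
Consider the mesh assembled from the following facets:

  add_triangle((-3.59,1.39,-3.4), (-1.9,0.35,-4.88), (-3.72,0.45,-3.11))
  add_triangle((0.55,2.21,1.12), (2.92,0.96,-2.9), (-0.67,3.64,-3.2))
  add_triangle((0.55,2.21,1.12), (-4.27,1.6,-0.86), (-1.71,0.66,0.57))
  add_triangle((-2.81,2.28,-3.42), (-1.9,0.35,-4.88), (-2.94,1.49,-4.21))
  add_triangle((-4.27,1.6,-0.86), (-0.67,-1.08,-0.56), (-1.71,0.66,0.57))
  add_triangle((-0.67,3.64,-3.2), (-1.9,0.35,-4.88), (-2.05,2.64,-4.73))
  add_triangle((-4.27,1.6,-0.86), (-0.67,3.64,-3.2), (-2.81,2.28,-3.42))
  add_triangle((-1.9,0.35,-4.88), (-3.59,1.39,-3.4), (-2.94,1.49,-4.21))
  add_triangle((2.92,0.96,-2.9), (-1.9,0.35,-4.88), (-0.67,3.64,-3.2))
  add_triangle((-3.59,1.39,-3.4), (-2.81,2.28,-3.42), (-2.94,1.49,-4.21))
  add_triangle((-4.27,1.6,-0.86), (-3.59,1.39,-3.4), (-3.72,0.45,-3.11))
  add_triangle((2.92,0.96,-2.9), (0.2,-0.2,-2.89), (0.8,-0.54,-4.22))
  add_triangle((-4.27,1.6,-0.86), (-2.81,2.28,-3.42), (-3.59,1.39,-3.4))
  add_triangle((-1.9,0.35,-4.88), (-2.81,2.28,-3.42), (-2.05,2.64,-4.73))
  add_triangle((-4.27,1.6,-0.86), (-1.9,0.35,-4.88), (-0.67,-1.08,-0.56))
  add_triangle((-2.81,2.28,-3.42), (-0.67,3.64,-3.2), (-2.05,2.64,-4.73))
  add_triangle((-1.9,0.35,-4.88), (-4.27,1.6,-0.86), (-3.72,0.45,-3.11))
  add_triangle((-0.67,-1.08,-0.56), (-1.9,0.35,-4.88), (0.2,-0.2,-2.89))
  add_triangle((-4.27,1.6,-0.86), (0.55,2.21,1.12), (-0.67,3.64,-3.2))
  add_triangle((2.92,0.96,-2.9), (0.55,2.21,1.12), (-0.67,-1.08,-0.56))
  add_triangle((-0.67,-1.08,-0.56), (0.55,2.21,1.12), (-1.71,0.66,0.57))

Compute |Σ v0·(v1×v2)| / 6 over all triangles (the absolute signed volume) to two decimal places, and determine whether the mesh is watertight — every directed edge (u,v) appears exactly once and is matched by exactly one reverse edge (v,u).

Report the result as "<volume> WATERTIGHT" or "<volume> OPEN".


48.91 OPEN

Per-triangle v0·(v1×v2)/6:
  t1: +1.9207
  t2: +6.9475
  t3: +1.5584
  t4: +0.7242
  t5: +0.8604
  t6: +1.6558
  t7: +4.2068
  t8: +0.9772
  t9: +10.8794
  t10: +0.8571
  t11: +1.8735
  t12: -0.6088
  t13: +2.2467
  t14: +2.4217
  t15: +4.1507
  t16: +2.1503
  t17: -2.4130
  t18: +1.3571
  t19: +7.7043
  t20: -0.5130
  t21: -0.0436
Σ = +48.9134 → |volume| = 48.91

Directed edges: 63 total; 7 unmatched, e.g. (2.92,0.96,-2.9)→(-1.9,0.35,-4.88) → open.


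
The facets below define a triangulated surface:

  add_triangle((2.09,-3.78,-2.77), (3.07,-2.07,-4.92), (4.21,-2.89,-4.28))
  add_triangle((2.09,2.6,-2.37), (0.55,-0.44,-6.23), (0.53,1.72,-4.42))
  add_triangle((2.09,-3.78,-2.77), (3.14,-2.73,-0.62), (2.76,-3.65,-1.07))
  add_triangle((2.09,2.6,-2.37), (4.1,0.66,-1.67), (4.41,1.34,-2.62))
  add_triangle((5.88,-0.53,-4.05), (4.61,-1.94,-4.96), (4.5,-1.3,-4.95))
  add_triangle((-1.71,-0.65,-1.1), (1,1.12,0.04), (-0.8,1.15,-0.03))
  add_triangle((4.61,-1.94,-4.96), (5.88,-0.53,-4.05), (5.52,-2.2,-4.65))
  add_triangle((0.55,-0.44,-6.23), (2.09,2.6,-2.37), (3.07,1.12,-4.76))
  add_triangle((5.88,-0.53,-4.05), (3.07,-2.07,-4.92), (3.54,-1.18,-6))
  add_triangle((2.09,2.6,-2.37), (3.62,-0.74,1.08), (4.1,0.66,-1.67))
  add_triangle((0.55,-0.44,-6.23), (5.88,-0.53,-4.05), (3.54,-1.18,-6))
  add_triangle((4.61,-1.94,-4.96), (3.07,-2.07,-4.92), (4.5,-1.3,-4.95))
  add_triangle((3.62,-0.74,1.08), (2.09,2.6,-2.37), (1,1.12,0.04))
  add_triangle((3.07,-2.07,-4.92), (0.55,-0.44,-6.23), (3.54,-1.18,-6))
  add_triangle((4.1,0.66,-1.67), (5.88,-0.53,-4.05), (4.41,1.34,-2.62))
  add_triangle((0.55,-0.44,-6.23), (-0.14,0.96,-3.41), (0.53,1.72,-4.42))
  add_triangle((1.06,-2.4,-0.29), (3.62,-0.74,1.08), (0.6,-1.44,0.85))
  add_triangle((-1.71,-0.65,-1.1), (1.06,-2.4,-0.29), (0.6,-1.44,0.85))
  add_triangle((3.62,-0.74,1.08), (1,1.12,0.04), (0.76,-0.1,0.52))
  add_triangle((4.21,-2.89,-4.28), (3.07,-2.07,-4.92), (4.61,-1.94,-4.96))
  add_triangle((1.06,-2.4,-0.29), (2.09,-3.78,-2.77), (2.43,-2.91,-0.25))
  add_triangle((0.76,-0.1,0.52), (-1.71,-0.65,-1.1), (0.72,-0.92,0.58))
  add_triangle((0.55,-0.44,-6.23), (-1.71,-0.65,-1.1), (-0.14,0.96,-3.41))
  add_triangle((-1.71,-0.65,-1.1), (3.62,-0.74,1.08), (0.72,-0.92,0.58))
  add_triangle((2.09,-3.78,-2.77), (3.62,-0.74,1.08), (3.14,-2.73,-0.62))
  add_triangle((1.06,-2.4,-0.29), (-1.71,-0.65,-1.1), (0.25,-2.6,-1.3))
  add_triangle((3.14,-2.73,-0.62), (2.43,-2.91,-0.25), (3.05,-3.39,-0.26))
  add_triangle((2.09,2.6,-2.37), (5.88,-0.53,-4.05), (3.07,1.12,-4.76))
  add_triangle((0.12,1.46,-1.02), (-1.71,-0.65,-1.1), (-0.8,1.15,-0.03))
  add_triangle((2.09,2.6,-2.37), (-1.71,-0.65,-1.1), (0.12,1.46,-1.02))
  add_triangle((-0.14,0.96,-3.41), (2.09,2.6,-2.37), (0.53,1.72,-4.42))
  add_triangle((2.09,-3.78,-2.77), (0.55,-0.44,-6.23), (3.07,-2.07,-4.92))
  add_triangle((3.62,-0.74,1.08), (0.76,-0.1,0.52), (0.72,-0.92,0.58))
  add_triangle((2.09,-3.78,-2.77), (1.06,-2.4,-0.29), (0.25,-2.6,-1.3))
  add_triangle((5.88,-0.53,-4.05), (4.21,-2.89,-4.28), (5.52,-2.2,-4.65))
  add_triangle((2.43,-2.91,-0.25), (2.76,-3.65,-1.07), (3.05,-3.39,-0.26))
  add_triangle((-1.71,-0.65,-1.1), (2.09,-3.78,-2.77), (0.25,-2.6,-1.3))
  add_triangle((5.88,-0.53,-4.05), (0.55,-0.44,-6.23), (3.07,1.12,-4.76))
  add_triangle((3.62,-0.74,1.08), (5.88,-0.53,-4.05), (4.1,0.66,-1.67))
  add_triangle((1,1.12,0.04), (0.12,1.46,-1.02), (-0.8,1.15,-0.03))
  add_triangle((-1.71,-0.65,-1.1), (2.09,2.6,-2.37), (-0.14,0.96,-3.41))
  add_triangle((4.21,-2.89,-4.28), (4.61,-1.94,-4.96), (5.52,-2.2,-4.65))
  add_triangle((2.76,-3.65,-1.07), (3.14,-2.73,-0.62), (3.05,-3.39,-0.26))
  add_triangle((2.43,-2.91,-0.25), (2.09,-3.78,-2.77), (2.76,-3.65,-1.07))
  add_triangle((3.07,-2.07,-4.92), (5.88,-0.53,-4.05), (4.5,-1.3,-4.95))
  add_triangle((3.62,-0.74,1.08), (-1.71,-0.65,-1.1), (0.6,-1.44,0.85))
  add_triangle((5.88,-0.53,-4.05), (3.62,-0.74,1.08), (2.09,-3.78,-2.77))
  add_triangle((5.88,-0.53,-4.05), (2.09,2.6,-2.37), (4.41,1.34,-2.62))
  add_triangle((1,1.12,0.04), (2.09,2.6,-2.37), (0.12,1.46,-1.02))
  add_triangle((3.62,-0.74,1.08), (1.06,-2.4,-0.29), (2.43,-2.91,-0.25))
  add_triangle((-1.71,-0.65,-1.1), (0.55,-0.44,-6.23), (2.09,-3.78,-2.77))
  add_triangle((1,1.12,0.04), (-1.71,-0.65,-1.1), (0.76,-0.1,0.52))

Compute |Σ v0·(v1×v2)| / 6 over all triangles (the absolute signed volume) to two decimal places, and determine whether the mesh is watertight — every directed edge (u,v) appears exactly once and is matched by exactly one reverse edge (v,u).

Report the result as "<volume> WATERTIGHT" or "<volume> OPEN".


Per-triangle v0·(v1×v2)/6:
  t1: +2.9773
  t2: +3.5669
  t3: +1.0032
  t4: +0.6202
  t5: +1.2003
  t6: -0.3522
  t7: +1.7108
  t8: +4.7703
  t9: +3.8925
  t10: +2.5785
  t11: +3.5739
  t12: +0.8024
  t13: +1.9202
  t14: +3.3145
  t15: +1.5437
  t16: +1.1049
  t17: +1.3657
  t18: +0.8327
  t19: +0.2430
  t20: +1.5386
  t21: +1.0763
  t22: -0.0024
  t23: +2.5153
  t24: +0.4953
  t25: +1.1262
  t26: +0.4205
  t27: -0.0540
  t28: +5.9554
  t29: +0.6500
  t30: +0.9327
  t31: +0.1902
  t32: +6.5086
  t33: +0.1489
  t34: +0.9970
  t35: -0.2166
  t36: +0.0760
  t37: +1.2557
  t38: +9.0212
  t39: +4.0733
  t40: +0.3499
  t41: +0.6358
  t42: +1.1312
  t43: +0.4268
  t44: +0.0498
  t45: -0.7931
  t46: -0.8735
  t47: +13.1169
  t48: +2.7252
  t49: +0.4978
  t50: +0.4016
  t51: +7.8223
  t52: -0.0603
Σ = +98.8075 → |volume| = 98.81

Directed edges: 156 total; 6 unmatched, e.g. (4.21,-2.89,-4.28)→(2.09,-3.78,-2.77) → open.

98.81 OPEN


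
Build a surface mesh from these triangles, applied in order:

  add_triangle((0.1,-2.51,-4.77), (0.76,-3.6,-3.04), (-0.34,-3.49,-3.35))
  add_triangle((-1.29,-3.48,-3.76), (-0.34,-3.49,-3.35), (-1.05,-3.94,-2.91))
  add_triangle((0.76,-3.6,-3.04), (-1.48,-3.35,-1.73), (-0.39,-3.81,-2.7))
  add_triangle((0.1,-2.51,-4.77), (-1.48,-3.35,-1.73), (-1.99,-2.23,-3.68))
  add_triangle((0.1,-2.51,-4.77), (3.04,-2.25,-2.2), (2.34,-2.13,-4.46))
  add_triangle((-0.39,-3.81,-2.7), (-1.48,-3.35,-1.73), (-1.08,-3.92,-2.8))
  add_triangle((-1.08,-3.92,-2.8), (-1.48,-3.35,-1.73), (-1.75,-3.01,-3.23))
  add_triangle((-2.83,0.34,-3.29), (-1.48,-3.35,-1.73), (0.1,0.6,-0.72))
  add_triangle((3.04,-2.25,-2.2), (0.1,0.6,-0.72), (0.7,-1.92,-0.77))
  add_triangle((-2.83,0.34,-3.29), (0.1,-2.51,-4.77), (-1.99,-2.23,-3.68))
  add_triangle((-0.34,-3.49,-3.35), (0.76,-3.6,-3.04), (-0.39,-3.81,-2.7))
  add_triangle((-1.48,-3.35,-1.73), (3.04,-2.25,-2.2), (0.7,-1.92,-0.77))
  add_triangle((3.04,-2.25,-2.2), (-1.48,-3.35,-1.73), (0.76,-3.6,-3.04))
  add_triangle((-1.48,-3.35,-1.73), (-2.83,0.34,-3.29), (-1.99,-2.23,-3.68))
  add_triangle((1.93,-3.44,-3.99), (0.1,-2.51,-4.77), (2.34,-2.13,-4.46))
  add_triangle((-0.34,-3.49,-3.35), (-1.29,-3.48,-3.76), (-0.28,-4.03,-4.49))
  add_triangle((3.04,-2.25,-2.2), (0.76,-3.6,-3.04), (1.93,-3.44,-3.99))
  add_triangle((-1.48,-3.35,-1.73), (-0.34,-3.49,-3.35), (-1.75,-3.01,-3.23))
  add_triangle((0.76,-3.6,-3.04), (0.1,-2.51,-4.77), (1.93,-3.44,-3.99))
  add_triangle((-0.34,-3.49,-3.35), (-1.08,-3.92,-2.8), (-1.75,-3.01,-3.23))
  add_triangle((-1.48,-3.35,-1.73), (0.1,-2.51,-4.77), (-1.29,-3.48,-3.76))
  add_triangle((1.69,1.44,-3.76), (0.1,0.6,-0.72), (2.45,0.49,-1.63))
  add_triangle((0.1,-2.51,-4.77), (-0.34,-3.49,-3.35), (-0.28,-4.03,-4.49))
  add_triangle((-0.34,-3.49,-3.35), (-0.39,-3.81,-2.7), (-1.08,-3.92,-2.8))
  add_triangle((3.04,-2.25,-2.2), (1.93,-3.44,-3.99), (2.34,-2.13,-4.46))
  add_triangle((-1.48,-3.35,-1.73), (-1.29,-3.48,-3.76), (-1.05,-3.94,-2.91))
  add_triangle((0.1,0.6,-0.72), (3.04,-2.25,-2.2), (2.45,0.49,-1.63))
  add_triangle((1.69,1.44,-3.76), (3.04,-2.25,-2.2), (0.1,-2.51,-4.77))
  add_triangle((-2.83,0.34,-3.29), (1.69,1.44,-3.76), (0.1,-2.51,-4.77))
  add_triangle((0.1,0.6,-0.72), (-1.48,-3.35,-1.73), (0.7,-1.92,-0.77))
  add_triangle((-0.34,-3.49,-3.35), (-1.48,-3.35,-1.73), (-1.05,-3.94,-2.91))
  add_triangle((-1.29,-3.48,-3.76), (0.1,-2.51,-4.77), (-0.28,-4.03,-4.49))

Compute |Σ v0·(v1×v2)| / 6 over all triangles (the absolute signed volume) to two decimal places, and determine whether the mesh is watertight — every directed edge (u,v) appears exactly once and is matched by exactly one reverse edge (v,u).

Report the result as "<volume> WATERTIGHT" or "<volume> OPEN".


Per-triangle v0·(v1×v2)/6:
  t1: +1.6084
  t2: +0.6449
  t3: +0.1086
  t4: +3.6554
  t5: -2.4671
  t6: +0.2935
  t7: +0.7918
  t8: -1.3942
  t9: -0.5500
  t10: +4.0804
  t11: +0.6229
  t12: +1.3963
  t13: +1.2975
  t14: +2.2629
  t15: +2.7123
  t16: +0.3714
  t17: +1.4533
  t18: -1.4875
  t19: +2.1942
  t20: +0.9542
  t21: -0.8450
  t22: +0.3302
  t23: -0.0300
  t24: +0.3781
  t25: +2.2966
  t26: +0.6360
  t27: -0.8046
  t28: +9.5357
  t29: +10.5316
  t30: -0.8698
  t31: -0.0095
  t32: +1.3678
Σ = +41.0663 → |volume| = 41.07

Directed edges: 96 total; 6 unmatched, e.g. (0.1,0.6,-0.72)→(-2.83,0.34,-3.29) → open.

41.07 OPEN


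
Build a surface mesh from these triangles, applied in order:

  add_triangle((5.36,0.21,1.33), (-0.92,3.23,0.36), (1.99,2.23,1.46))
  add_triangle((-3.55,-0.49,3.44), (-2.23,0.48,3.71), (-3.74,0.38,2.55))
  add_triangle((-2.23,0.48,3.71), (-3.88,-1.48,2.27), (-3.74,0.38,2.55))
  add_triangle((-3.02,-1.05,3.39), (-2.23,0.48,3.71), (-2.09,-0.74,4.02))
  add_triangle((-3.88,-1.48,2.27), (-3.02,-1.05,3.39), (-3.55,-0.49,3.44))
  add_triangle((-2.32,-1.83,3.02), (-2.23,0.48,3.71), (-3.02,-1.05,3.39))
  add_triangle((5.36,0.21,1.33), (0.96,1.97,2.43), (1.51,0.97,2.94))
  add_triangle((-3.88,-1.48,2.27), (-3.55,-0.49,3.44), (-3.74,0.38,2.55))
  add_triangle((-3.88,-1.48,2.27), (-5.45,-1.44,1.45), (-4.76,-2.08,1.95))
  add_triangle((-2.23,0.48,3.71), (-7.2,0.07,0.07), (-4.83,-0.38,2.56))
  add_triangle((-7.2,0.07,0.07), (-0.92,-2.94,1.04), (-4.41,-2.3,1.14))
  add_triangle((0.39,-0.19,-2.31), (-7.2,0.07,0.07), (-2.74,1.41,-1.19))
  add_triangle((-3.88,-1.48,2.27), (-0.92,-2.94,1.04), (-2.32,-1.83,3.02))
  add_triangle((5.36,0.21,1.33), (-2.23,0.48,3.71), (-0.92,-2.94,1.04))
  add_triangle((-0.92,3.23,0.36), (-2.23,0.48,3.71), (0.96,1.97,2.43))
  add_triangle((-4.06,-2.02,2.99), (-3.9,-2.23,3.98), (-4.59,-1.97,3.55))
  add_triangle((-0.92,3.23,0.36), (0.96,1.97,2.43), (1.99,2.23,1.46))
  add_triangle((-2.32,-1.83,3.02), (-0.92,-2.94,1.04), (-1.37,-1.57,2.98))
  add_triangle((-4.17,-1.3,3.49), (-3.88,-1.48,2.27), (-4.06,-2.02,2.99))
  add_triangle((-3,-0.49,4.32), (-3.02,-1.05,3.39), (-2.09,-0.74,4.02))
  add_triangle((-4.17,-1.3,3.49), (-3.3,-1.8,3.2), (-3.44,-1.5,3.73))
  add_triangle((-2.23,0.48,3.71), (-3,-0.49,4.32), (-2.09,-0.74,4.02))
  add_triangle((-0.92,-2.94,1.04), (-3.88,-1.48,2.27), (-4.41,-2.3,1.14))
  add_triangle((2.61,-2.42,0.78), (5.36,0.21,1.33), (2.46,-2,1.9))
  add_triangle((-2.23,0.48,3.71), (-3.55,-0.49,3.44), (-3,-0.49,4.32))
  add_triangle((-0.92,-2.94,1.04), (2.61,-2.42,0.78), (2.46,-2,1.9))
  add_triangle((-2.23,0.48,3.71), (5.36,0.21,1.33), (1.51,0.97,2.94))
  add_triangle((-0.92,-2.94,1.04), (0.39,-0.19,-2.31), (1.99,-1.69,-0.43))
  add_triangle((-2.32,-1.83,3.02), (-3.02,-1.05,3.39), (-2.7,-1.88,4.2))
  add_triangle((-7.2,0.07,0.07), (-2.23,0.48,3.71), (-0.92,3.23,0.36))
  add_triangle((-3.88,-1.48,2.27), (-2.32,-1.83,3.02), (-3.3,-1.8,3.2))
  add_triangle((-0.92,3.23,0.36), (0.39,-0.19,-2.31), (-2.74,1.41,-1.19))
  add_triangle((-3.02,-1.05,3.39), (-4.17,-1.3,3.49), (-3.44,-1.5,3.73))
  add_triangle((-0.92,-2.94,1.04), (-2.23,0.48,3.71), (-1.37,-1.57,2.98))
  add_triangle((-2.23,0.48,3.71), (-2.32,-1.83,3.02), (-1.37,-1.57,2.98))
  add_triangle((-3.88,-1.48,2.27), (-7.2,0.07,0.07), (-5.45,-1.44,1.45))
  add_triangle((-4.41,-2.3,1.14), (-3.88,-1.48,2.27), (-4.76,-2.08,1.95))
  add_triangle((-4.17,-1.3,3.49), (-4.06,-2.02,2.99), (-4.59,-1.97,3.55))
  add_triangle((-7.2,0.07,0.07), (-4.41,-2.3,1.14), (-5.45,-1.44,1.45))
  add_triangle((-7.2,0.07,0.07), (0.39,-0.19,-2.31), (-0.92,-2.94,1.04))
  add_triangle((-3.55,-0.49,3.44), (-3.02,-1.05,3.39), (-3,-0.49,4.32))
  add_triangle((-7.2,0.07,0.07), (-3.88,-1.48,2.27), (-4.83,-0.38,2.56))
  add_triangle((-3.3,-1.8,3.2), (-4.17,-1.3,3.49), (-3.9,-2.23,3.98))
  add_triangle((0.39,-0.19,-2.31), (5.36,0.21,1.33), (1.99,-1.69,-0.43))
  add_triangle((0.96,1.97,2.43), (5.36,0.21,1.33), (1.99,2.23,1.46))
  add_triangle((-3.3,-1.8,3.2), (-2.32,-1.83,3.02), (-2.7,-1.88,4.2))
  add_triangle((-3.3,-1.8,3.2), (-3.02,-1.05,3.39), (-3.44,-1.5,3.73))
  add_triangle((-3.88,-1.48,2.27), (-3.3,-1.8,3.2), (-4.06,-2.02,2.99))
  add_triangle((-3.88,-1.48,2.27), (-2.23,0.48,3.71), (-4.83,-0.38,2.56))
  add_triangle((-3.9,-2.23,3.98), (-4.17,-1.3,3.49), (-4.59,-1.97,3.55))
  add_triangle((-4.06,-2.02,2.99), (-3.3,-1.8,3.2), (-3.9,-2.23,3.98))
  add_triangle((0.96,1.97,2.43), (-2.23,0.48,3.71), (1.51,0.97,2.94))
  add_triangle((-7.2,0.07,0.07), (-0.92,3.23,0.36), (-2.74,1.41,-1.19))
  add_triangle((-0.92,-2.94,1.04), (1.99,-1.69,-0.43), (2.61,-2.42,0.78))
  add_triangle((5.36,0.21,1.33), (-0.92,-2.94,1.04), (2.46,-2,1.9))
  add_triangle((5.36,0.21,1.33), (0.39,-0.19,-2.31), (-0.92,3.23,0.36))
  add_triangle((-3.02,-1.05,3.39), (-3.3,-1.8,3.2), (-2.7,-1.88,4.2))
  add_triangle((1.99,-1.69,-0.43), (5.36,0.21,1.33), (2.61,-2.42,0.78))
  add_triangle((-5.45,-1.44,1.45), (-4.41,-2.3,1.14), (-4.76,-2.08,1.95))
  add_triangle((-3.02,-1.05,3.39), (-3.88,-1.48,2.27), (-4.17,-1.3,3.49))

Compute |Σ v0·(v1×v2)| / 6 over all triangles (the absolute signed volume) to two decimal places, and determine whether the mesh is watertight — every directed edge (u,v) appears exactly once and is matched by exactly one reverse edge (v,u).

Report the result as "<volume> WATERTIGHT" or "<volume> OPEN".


Per-triangle v0·(v1×v2)/6:
  t1: +1.6881
  t2: +1.3221
  t3: -2.4987
  t4: -1.0658
  t5: +0.8171
  t6: +0.8843
  t7: +2.6450
  t8: +1.3902
  t9: +0.6421
  t10: +3.2718
  t11: +0.9837
  t12: +4.1002
  t13: +2.4771
  t14: +11.7028
  t15: +5.4851
  t16: +0.2684
  t17: +2.1318
  t18: +1.0544
  t19: +0.4357
  t20: +0.4724
  t21: +0.3259
  t22: +0.5259
  t23: +2.6115
  t24: +2.6578
  t25: +0.7282
  t26: +2.0826
  t27: +2.1688
  t28: +2.7077
  t29: -0.4053
  t30: +14.0633
  t31: +0.1938
  t32: +3.1248
  t33: +0.1921
  t34: -1.1573
  t35: +1.1887
  t36: +1.4550
  t37: +0.0874
  t38: +0.0000
  t39: +1.9620
  t40: +8.3914
  t41: +0.5085
  t42: +3.4332
  t43: -0.0749
  t44: +3.6318
  t45: +2.5457
  t46: +0.3186
  t47: -0.0340
  t48: -0.1718
  t49: +2.5034
  t50: +0.4737
  t51: -0.0323
  t52: +2.4724
  t53: +5.2854
  t54: +1.6020
  t55: -0.9703
  t56: +6.9143
  t57: +0.6230
  t58: +2.2906
  t59: +0.7295
  t60: -0.2358
Σ = +112.9253 → |volume| = 112.93

Directed edges: 180 total, each appears once with its reverse present → watertight.

112.93 WATERTIGHT
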